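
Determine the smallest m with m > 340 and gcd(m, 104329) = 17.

357

gcd(m, 104329) = 17 forces 17 | m; write m = 17s. Then gcd(17s, 17·6137) = 17·gcd(s, 6137), so need gcd(s, 6137) = 1.
17s > 340 gives s ≥ 21. The least s ≥ 21 coprime to 6137 is 21, so m = 17·21 = 357.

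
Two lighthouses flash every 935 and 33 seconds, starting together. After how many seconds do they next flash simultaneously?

2805

935 = 5 · 11 · 17; 33 = 3 · 11
max exponents: 3 · 5 · 11 · 17 = 2805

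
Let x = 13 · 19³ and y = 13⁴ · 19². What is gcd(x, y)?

min exponent per shared prime: 13 · 19² = 4693

4693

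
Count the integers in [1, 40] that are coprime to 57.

57 = 3·19. Inclusion–exclusion on these primes:
40 − ⌊40/3⌋ − ⌊40/19⌋ + ⌊40/57⌋ = 25

25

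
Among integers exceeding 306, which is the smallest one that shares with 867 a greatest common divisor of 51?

gcd(a, 867) = 51 forces 51 | a; write a = 51s. Then gcd(51s, 51·17) = 51·gcd(s, 17), so need gcd(s, 17) = 1.
51s > 306 gives s ≥ 7. The least s ≥ 7 coprime to 17 is 7, so a = 51·7 = 357.

357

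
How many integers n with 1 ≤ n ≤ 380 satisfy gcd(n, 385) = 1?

385 = 5·7·11. Inclusion–exclusion on these primes:
380 − ⌊380/5⌋ − ⌊380/7⌋ − ⌊380/11⌋ + ⌊380/35⌋ + ⌊380/55⌋ + ⌊380/77⌋ − ⌊380/385⌋ = 236

236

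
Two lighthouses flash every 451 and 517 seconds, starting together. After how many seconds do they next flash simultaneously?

451 = 11 · 41; 517 = 11 · 47
max exponents: 11 · 41 · 47 = 21197

21197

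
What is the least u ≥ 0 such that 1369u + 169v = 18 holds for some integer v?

11

Euclid: 1369 = 8·169 + 17; 169 = 9·17 + 16; 17 = 1·16 + 1; 16 = 16·1 + 0 → gcd = 1; 18 = 1·18.
Back-substitution yields 1369·(10) + 169·(-81) = 1, so one solution is u = 10·18 = 180, v = -81·18 = -1458.
Solutions in u differ by 169/1 = 169; the one in [0, 169) is 180 mod 169 = 11.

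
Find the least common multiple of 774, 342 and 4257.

774 = 2 · 3² · 43; 342 = 2 · 3² · 19; 4257 = 3² · 11 · 43
lcm takes max exponent of each prime: 2 · 3² · 11 · 19 · 43 = 161766

161766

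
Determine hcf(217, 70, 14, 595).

7

gcd(217, 70): 217 = 3·70 + 7; 70 = 10·7 + 0 → 7
gcd(7, 14): 14 = 2·7 + 0 → 7
gcd(7, 595): 595 = 85·7 + 0 → 7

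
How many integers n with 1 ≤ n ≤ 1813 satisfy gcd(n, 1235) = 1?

Prime factors of 1235: 5, 13, 19. Count integers ≤ 1813 divisible by none of them.
By inclusion–exclusion: 1813 − ⌊1813/5⌋ − ⌊1813/13⌋ − ⌊1813/19⌋ + ⌊1813/65⌋ + ⌊1813/95⌋ + ⌊1813/247⌋ − ⌊1813/1235⌋ = 1269.

1269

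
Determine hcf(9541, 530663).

Euclid: 530663 = 55·9541 + 5908; 9541 = 1·5908 + 3633; 5908 = 1·3633 + 2275; 3633 = 1·2275 + 1358; 2275 = 1·1358 + 917; 1358 = 1·917 + 441; 917 = 2·441 + 35; 441 = 12·35 + 21; 35 = 1·21 + 14; 21 = 1·14 + 7; 14 = 2·7 + 0. Last nonzero remainder: 7.

7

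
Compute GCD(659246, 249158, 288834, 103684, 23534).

gcd(659246, 249158): 659246 = 2·249158 + 160930; 249158 = 1·160930 + 88228; 160930 = 1·88228 + 72702; 88228 = 1·72702 + 15526; 72702 = 4·15526 + 10598; 15526 = 1·10598 + 4928; 10598 = 2·4928 + 742; 4928 = 6·742 + 476; 742 = 1·476 + 266; 476 = 1·266 + 210; 266 = 1·210 + 56; 210 = 3·56 + 42; 56 = 1·42 + 14; 42 = 3·14 + 0 → 14
gcd(14, 288834): 288834 = 20631·14 + 0 → 14
gcd(14, 103684): 103684 = 7406·14 + 0 → 14
gcd(14, 23534): 23534 = 1681·14 + 0 → 14

14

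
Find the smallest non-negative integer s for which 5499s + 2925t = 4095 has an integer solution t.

5

gcd(5499, 2925) = 117 (Euclid: 5499 = 1·2925 + 2574; 2925 = 1·2574 + 351; 2574 = 7·351 + 117; 351 = 3·117 + 0), and 117 | 4095.
Extended Euclid: 5499·(8) + 2925·(-15) = 117. Scale by 35: s₀ = 280.
General solution s = s₀ + 25k; reducing mod 25 gives s = 5 (and t = -8).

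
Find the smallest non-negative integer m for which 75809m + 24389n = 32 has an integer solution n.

8382

Euclid: 75809 = 3·24389 + 2642; 24389 = 9·2642 + 611; 2642 = 4·611 + 198; 611 = 3·198 + 17; 198 = 11·17 + 11; 17 = 1·11 + 6; 11 = 1·6 + 5; 6 = 1·5 + 1; 5 = 5·1 + 0 → gcd = 1; 32 = 1·32.
Back-substitution yields 75809·(-4311) + 24389·(13400) = 1, so one solution is m = -4311·32 = -137952, n = 13400·32 = 428800.
Solutions in m differ by 24389/1 = 24389; the one in [0, 24389) is -137952 mod 24389 = 8382.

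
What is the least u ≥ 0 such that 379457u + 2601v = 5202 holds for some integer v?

Euclid: 379457 = 145·2601 + 2312; 2601 = 1·2312 + 289; 2312 = 8·289 + 0 → gcd = 289; 5202 = 289·18.
Back-substitution yields 379457·(-1) + 2601·(146) = 289, so one solution is u = -1·18 = -18, v = 146·18 = 2628.
Solutions in u differ by 2601/289 = 9; the one in [0, 9) is -18 mod 9 = 0.

0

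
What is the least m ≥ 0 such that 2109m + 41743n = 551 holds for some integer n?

1267

gcd(2109, 41743) = 19 (Euclid: 41743 = 19·2109 + 1672; 2109 = 1·1672 + 437; 1672 = 3·437 + 361; 437 = 1·361 + 76; 361 = 4·76 + 57; 76 = 1·57 + 19; 57 = 3·19 + 0), and 19 | 551.
Extended Euclid: 2109·(574) + 41743·(-29) = 19. Scale by 29: m₀ = 16646.
General solution m = m₀ + 2197t; reducing mod 2197 gives m = 1267 (and n = -64).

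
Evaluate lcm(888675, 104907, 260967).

lcm(888675, 104907) = 888675·104907/gcd = 93228228225/867 = 107529675
lcm(107529675, 260967) = 107529675·260967/gcd = 28061696695725/867 = 32366432175

32366432175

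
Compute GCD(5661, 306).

153

Euclid: 5661 = 18·306 + 153; 306 = 2·153 + 0. Last nonzero remainder: 153.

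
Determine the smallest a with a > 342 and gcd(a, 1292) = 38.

418

1292 = 38·34. Any a with gcd(a, 1292) = 38 is a multiple of 38, say 38s, with s coprime to 34.
Need s > 342/38, so s ≥ 10. First s ≥ 10 with gcd(s, 34) = 1 is s = 11. Thus a = 38·11 = 418.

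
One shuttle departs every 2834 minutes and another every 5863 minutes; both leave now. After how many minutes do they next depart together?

1278134

gcd first: 5863 = 2·2834 + 195; 2834 = 14·195 + 104; 195 = 1·104 + 91; 104 = 1·91 + 13; 91 = 7·13 + 0 → gcd = 13
lcm = 2834·5863/gcd = 16615742/13 = 1278134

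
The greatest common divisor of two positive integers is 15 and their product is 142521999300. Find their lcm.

9501466620

Since gcd(a,b)·lcm(a,b) = ab, lcm = 142521999300/15 = 9501466620.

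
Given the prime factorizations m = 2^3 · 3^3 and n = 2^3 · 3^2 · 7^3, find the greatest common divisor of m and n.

72

min exponent per shared prime: 2^3 · 3^2 = 72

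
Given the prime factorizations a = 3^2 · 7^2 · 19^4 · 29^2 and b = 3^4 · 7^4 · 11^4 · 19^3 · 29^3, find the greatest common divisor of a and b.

2543872779

min exponent per shared prime: 3^2 · 7^2 · 19^3 · 29^2 = 2543872779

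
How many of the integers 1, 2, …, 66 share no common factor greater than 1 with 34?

34 = 2·17. Inclusion–exclusion on these primes:
66 − ⌊66/2⌋ − ⌊66/17⌋ + ⌊66/34⌋ = 31

31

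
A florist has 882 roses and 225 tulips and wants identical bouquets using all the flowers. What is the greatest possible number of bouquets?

Euclid: 882 = 3·225 + 207; 225 = 1·207 + 18; 207 = 11·18 + 9; 18 = 2·9 + 0. Last nonzero remainder: 9.

9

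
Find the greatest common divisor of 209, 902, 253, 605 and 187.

11

209 = 11 · 19; 902 = 2 · 11 · 41; 253 = 11 · 23; 605 = 5 · 11²; 187 = 11 · 17
gcd takes min exponent of each prime: 11 = 11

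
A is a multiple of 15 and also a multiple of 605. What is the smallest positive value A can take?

15 = 3 · 5; 605 = 5 · 11²
max exponents: 3 · 5 · 11² = 1815

1815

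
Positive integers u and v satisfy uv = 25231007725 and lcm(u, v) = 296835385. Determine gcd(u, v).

gcd·lcm = product, so gcd = 25231007725/296835385 = 85.

85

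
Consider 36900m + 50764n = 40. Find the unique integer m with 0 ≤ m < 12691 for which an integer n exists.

2153

gcd(36900, 50764) = 4 (Euclid: 50764 = 1·36900 + 13864; 36900 = 2·13864 + 9172; 13864 = 1·9172 + 4692; 9172 = 1·4692 + 4480; 4692 = 1·4480 + 212; 4480 = 21·212 + 28; 212 = 7·28 + 16; 28 = 1·16 + 12; 16 = 1·12 + 4; 12 = 3·4 + 0), and 4 | 40.
Extended Euclid: 36900·(-3592) + 50764·(2611) = 4. Scale by 10: m₀ = -35920.
General solution m = m₀ + 12691t; reducing mod 12691 gives m = 2153 (and n = -1565).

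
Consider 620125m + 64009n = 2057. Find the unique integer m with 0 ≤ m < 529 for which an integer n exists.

gcd(620125, 64009) = 121 (Euclid: 620125 = 9·64009 + 44044; 64009 = 1·44044 + 19965; 44044 = 2·19965 + 4114; 19965 = 4·4114 + 3509; 4114 = 1·3509 + 605; 3509 = 5·605 + 484; 605 = 1·484 + 121; 484 = 4·121 + 0), and 121 | 2057.
Extended Euclid: 620125·(109) + 64009·(-1056) = 121. Scale by 17: m₀ = 1853.
General solution m = m₀ + 529t; reducing mod 529 gives m = 266 (and n = -2577).

266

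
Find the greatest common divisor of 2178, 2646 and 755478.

18

gcd(2178, 2646): 2646 = 1·2178 + 468; 2178 = 4·468 + 306; 468 = 1·306 + 162; 306 = 1·162 + 144; 162 = 1·144 + 18; 144 = 8·18 + 0 → 18
gcd(18, 755478): 755478 = 41971·18 + 0 → 18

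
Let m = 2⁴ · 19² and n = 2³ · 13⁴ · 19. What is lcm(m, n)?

164968336

max exponent per prime: 2⁴ · 13⁴ · 19² = 164968336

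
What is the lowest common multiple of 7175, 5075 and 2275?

2704975

lcm(7175, 5075) = 7175·5075/gcd = 36413125/175 = 208075
lcm(208075, 2275) = 208075·2275/gcd = 473370625/175 = 2704975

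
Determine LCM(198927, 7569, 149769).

2783999478087

198927 = 3² · 23 · 31²; 7569 = 3² · 29²; 149769 = 3⁴ · 43²
lcm takes max exponent of each prime: 3⁴ · 23 · 29² · 31² · 43² = 2783999478087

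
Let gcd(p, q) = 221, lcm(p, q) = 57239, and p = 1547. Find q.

p·q = gcd·lcm = 221·57239 = 12649819, so q = 12649819/1547 = 8177.

8177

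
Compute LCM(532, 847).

64372

gcd first: 847 = 1·532 + 315; 532 = 1·315 + 217; 315 = 1·217 + 98; 217 = 2·98 + 21; 98 = 4·21 + 14; 21 = 1·14 + 7; 14 = 2·7 + 0 → gcd = 7
lcm = 532·847/gcd = 450604/7 = 64372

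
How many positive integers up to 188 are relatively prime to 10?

75

10 = 2·5. Inclusion–exclusion on these primes:
188 − ⌊188/2⌋ − ⌊188/5⌋ + ⌊188/10⌋ = 75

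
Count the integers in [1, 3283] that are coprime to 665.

2133

665 = 5·7·19. Inclusion–exclusion on these primes:
3283 − ⌊3283/5⌋ − ⌊3283/7⌋ − ⌊3283/19⌋ + ⌊3283/35⌋ + ⌊3283/95⌋ + ⌊3283/133⌋ − ⌊3283/665⌋ = 2133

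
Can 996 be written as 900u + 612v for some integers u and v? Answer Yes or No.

gcd(900, 612): 900 = 1·612 + 288; 612 = 2·288 + 36; 288 = 8·36 + 0 → 36
36 does not divide 996, so a solution does not exist.

No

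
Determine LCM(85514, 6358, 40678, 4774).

9915890202218

85514 = 2 · 11 · 13² · 23; 6358 = 2 · 11 · 17²; 40678 = 2 · 11 · 43²; 4774 = 2 · 7 · 11 · 31
lcm takes max exponent of each prime: 2 · 7 · 11 · 13² · 17² · 23 · 31 · 43² = 9915890202218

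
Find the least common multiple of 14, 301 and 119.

10234

lcm(14, 301) = 14·301/gcd = 4214/7 = 602
lcm(602, 119) = 602·119/gcd = 71638/7 = 10234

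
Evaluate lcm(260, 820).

10660

260 = 2² · 5 · 13; 820 = 2² · 5 · 41
max exponents: 2² · 5 · 13 · 41 = 10660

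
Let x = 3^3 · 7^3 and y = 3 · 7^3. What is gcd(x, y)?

min exponent per shared prime: 3 · 7^3 = 1029

1029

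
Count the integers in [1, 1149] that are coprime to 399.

622

Prime factors of 399: 3, 7, 19. Count integers ≤ 1149 divisible by none of them.
By inclusion–exclusion: 1149 − ⌊1149/3⌋ − ⌊1149/7⌋ − ⌊1149/19⌋ + ⌊1149/21⌋ + ⌊1149/57⌋ + ⌊1149/133⌋ − ⌊1149/399⌋ = 622.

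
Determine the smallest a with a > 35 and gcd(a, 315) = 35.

Multiples of 35 above 35: 35·2, 35·3, … . Need the cofactor coprime to 315/35 = 9.
Checking s = 2, 3, … the first with gcd(s, 9) = 1 is s = 2, giving 70.

70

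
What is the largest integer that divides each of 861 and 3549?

21

Euclid: 3549 = 4·861 + 105; 861 = 8·105 + 21; 105 = 5·21 + 0. Last nonzero remainder: 21.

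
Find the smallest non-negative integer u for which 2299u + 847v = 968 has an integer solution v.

3

gcd(2299, 847) = 121 (Euclid: 2299 = 2·847 + 605; 847 = 1·605 + 242; 605 = 2·242 + 121; 242 = 2·121 + 0), and 121 | 968.
Extended Euclid: 2299·(3) + 847·(-8) = 121. Scale by 8: u₀ = 24.
General solution u = u₀ + 7t; reducing mod 7 gives u = 3 (and v = -7).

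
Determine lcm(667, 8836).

667 = 23 · 29; 8836 = 2² · 47²
max exponents: 2² · 23 · 29 · 47² = 5893612

5893612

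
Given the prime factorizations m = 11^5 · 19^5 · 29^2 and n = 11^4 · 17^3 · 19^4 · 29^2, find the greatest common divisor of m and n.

1604653029001

min exponent per shared prime: 11^4 · 19^4 · 29^2 = 1604653029001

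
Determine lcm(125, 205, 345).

353625

125 = 5³; 205 = 5 · 41; 345 = 3 · 5 · 23
lcm takes max exponent of each prime: 3 · 5³ · 23 · 41 = 353625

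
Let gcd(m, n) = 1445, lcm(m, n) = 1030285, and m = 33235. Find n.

Using mn = gcd(m,n)·lcm(m,n) = 1445·1030285 = 1488761825, we get n = 1488761825/33235 = 44795.

44795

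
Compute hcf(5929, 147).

5929 = 7² · 11²
147 = 3 · 7²
Common: 7² = 49

49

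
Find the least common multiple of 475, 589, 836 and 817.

lcm(475, 589) = 475·589/gcd = 279775/19 = 14725
lcm(14725, 836) = 14725·836/gcd = 12310100/19 = 647900
lcm(647900, 817) = 647900·817/gcd = 529334300/19 = 27859700

27859700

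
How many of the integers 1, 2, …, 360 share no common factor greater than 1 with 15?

Prime factors of 15: 3, 5. Count integers ≤ 360 divisible by none of them.
By inclusion–exclusion: 360 − ⌊360/3⌋ − ⌊360/5⌋ + ⌊360/15⌋ = 192.

192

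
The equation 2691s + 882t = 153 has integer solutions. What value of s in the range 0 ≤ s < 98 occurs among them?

23

Euclid: 2691 = 3·882 + 45; 882 = 19·45 + 27; 45 = 1·27 + 18; 27 = 1·18 + 9; 18 = 2·9 + 0 → gcd = 9; 153 = 9·17.
Back-substitution yields 2691·(-39) + 882·(119) = 9, so one solution is s = -39·17 = -663, t = 119·17 = 2023.
Solutions in s differ by 882/9 = 98; the one in [0, 98) is -663 mod 98 = 23.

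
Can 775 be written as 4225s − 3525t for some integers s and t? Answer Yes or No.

Yes

By Bézout, 4225s − 3525t = 775 has integer solutions iff gcd(4225, 3525) | 775.
Euclid: 4225 = 1·3525 + 700; 3525 = 5·700 + 25; 700 = 28·25 + 0. gcd = 25; 775 mod 25 = 0. Yes.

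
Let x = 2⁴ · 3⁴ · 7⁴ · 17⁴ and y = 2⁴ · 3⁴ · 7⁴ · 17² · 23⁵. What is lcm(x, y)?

1672753807903410288

max exponent per prime: 2⁴ · 3⁴ · 7⁴ · 17⁴ · 23⁵ = 1672753807903410288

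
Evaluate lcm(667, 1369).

667 = 23 · 29; 1369 = 37²
max exponents: 23 · 29 · 37² = 913123

913123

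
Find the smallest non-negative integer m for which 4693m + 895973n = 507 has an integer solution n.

Euclid: 895973 = 190·4693 + 4303; 4693 = 1·4303 + 390; 4303 = 11·390 + 13; 390 = 30·13 + 0 → gcd = 13; 507 = 13·39.
Back-substitution yields 4693·(-2291) + 895973·(12) = 13, so one solution is m = -2291·39 = -89349, n = 12·39 = 468.
Solutions in m differ by 895973/13 = 68921; the one in [0, 68921) is -89349 mod 68921 = 48493.

48493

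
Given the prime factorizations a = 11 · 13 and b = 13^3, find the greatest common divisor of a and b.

13

min exponent per shared prime: 13 = 13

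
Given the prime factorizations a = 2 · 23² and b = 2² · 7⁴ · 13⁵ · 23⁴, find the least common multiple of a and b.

max exponent per prime: 2² · 7⁴ · 13⁵ · 23⁴ = 997884454382452

997884454382452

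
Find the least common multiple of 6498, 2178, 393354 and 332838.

6498 = 2 · 3² · 19²; 2178 = 2 · 3² · 11²; 393354 = 2 · 3² · 13 · 41²; 332838 = 2 · 3² · 11 · 41²
lcm takes max exponent of each prime: 2 · 3² · 11² · 13 · 19² · 41² = 17182096074

17182096074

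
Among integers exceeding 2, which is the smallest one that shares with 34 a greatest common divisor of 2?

gcd(x, 34) = 2 forces 2 | x; write x = 2s. Then gcd(2s, 2·17) = 2·gcd(s, 17), so need gcd(s, 17) = 1.
2s > 2 gives s ≥ 2. The least s ≥ 2 coprime to 17 is 2, so x = 2·2 = 4.

4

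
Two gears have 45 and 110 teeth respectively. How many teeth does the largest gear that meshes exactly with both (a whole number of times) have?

45 = 3² · 5
110 = 2 · 5 · 11
Common: 5 = 5

5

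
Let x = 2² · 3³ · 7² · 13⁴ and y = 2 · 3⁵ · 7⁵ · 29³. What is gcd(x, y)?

2646

min exponent per shared prime: 2 · 3³ · 7² = 2646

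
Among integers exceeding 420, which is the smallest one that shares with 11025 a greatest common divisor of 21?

Multiples of 21 above 420: 21·21, 21·22, … . Need the cofactor coprime to 11025/21 = 525.
Checking s = 21, 22, … the first with gcd(s, 525) = 1 is s = 22, giving 462.

462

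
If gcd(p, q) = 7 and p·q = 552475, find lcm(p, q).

78925

For any two positive integers, gcd × lcm equals their product. Hence lcm = 552475 / 7 = 78925.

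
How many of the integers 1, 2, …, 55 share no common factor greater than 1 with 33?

33 = 3·11. Inclusion–exclusion on these primes:
55 − ⌊55/3⌋ − ⌊55/11⌋ + ⌊55/33⌋ = 33

33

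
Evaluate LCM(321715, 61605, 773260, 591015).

lcm(321715, 61605) = 321715·61605/gcd = 19819252575/6845 = 2895435
lcm(2895435, 773260) = 2895435·773260/gcd = 2238924068100/5 = 447784813620
lcm(447784813620, 591015) = 447784813620·591015/gcd = 264647541621624300/615 = 430321205888820

430321205888820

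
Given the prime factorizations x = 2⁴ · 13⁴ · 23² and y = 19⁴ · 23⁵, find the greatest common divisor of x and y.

min exponent per shared prime: 23² = 529

529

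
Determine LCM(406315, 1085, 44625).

16059600375

406315 = 5 · 7 · 13 · 19 · 47; 1085 = 5 · 7 · 31; 44625 = 3 · 5³ · 7 · 17
lcm takes max exponent of each prime: 3 · 5³ · 7 · 13 · 17 · 19 · 31 · 47 = 16059600375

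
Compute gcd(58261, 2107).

49

58261 = 7² · 29 · 41
2107 = 7² · 43
Common: 7² = 49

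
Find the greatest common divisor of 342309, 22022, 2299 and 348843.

121

gcd(342309, 22022): 342309 = 15·22022 + 11979; 22022 = 1·11979 + 10043; 11979 = 1·10043 + 1936; 10043 = 5·1936 + 363; 1936 = 5·363 + 121; 363 = 3·121 + 0 → 121
gcd(121, 2299): 2299 = 19·121 + 0 → 121
gcd(121, 348843): 348843 = 2883·121 + 0 → 121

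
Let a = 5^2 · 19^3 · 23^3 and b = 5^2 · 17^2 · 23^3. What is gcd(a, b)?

304175

min exponent per shared prime: 5^2 · 23^3 = 304175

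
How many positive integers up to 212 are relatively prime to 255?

108

Prime factors of 255: 3, 5, 17. Count integers ≤ 212 divisible by none of them.
By inclusion–exclusion: 212 − ⌊212/3⌋ − ⌊212/5⌋ − ⌊212/17⌋ + ⌊212/15⌋ + ⌊212/51⌋ + ⌊212/85⌋ − ⌊212/255⌋ = 108.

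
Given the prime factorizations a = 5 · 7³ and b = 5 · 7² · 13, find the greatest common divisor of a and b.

min exponent per shared prime: 5 · 7² = 245

245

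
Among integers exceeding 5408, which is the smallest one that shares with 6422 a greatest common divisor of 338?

6422 = 338·19. Any m with gcd(m, 6422) = 338 is a multiple of 338, say 338s, with s coprime to 19.
Need s > 5408/338, so s ≥ 17. First s ≥ 17 with gcd(s, 19) = 1 is s = 17. Thus m = 338·17 = 5746.

5746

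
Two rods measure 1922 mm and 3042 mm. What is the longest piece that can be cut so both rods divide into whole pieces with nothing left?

1922 = 2 · 31²
3042 = 2 · 3² · 13²
Common: 2 = 2

2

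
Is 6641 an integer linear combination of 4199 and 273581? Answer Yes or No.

No

gcd(4199, 273581): 273581 = 65·4199 + 646; 4199 = 6·646 + 323; 646 = 2·323 + 0 → 323
323 does not divide 6641, so a solution does not exist.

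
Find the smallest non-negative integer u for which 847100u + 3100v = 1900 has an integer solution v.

gcd(847100, 3100) = 100 (Euclid: 847100 = 273·3100 + 800; 3100 = 3·800 + 700; 800 = 1·700 + 100; 700 = 7·100 + 0), and 100 | 1900.
Extended Euclid: 847100·(4) + 3100·(-1093) = 100. Scale by 19: u₀ = 76.
General solution u = u₀ + 31t; reducing mod 31 gives u = 14 (and v = -3825).

14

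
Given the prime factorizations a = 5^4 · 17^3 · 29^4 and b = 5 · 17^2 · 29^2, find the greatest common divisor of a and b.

1215245

min exponent per shared prime: 5 · 17^2 · 29^2 = 1215245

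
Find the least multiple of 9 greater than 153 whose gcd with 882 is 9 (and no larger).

882 = 9·98. Any m with gcd(m, 882) = 9 is a multiple of 9, say 9s, with s coprime to 98.
Need s > 153/9, so s ≥ 18. First s ≥ 18 with gcd(s, 98) = 1 is s = 19. Thus m = 9·19 = 171.

171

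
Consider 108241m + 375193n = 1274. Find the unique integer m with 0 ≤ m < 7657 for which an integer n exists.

104

Euclid: 375193 = 3·108241 + 50470; 108241 = 2·50470 + 7301; 50470 = 6·7301 + 6664; 7301 = 1·6664 + 637; 6664 = 10·637 + 294; 637 = 2·294 + 49; 294 = 6·49 + 0 → gcd = 49; 1274 = 49·26.
Back-substitution yields 108241·(1182) + 375193·(-341) = 49, so one solution is m = 1182·26 = 30732, n = -341·26 = -8866.
Solutions in m differ by 375193/49 = 7657; the one in [0, 7657) is 30732 mod 7657 = 104.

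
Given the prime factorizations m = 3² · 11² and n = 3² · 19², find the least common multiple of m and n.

393129

max exponent per prime: 3² · 11² · 19² = 393129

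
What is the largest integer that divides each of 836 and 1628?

44

Euclid: 1628 = 1·836 + 792; 836 = 1·792 + 44; 792 = 18·44 + 0. Last nonzero remainder: 44.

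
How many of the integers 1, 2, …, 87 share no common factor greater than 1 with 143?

143 = 11·13. Inclusion–exclusion on these primes:
87 − ⌊87/11⌋ − ⌊87/13⌋ + ⌊87/143⌋ = 74

74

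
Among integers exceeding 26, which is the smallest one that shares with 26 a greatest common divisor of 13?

gcd(x, 26) = 13 forces 13 | x; write x = 13s. Then gcd(13s, 13·2) = 13·gcd(s, 2), so need gcd(s, 2) = 1.
13s > 26 gives s ≥ 3. The least s ≥ 3 coprime to 2 is 3, so x = 13·3 = 39.

39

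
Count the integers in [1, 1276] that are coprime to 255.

641

Prime factors of 255: 3, 5, 17. Count integers ≤ 1276 divisible by none of them.
By inclusion–exclusion: 1276 − ⌊1276/3⌋ − ⌊1276/5⌋ − ⌊1276/17⌋ + ⌊1276/15⌋ + ⌊1276/51⌋ + ⌊1276/85⌋ − ⌊1276/255⌋ = 641.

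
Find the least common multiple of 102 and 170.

510

102 = 2 · 3 · 17; 170 = 2 · 5 · 17
max exponents: 2 · 3 · 5 · 17 = 510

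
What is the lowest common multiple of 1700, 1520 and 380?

129200

1700 = 2² · 5² · 17; 1520 = 2⁴ · 5 · 19; 380 = 2² · 5 · 19
lcm takes max exponent of each prime: 2⁴ · 5² · 17 · 19 = 129200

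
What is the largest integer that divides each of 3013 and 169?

Euclid: 3013 = 17·169 + 140; 169 = 1·140 + 29; 140 = 4·29 + 24; 29 = 1·24 + 5; 24 = 4·5 + 4; 5 = 1·4 + 1; 4 = 4·1 + 0. Last nonzero remainder: 1.

1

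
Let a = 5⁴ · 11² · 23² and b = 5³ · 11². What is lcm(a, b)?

40005625

max exponent per prime: 5⁴ · 11² · 23² = 40005625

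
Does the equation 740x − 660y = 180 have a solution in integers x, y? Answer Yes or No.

Yes

gcd(740, 660): 740 = 1·660 + 80; 660 = 8·80 + 20; 80 = 4·20 + 0 → 20
20 divides 180, so a solution exists.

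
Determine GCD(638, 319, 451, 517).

638 = 2 · 11 · 29; 319 = 11 · 29; 451 = 11 · 41; 517 = 11 · 47
gcd takes min exponent of each prime: 11 = 11

11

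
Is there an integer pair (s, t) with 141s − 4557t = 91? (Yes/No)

No

By Bézout, 141s − 4557t = 91 has integer solutions iff gcd(141, 4557) | 91.
Euclid: 4557 = 32·141 + 45; 141 = 3·45 + 6; 45 = 7·6 + 3; 6 = 2·3 + 0. gcd = 3; 91 mod 3 = 1. No.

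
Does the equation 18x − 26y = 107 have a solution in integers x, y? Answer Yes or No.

No

By Bézout, 18x − 26y = 107 has integer solutions iff gcd(18, 26) | 107.
Euclid: 26 = 1·18 + 8; 18 = 2·8 + 2; 8 = 4·2 + 0. gcd = 2; 107 mod 2 = 1. No.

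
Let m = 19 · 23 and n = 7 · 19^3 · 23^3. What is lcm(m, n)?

584174171

max exponent per prime: 7 · 19^3 · 23^3 = 584174171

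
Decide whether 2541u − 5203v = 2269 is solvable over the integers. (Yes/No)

No

gcd(2541, 5203): 5203 = 2·2541 + 121; 2541 = 21·121 + 0 → 121
121 does not divide 2269, so a solution does not exist.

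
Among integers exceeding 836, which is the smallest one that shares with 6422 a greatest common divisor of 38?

Multiples of 38 above 836: 38·23, 38·24, … . Need the cofactor coprime to 6422/38 = 169.
Checking s = 23, 24, … the first with gcd(s, 169) = 1 is s = 23, giving 874.

874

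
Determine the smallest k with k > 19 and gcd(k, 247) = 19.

247 = 19·13. Any k with gcd(k, 247) = 19 is a multiple of 19, say 19s, with s coprime to 13.
Need s > 19/19, so s ≥ 2. First s ≥ 2 with gcd(s, 13) = 1 is s = 2. Thus k = 19·2 = 38.

38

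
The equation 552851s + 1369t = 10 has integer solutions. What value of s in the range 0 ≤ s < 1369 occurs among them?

Reduce mod 1369: 552851s ≡ 10 (mod 1369). With g = gcd(552851, 1369) = 1 dividing 10, divide through: 552851s ≡ 10 (mod 1369).
Since gcd(552851, 1369) = 1, s ≡ 10·(552851)⁻¹ ≡ 1156 (mod 1369). Smallest non-negative: 1156.

1156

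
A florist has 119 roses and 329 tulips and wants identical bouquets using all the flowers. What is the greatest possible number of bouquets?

7

119 = 7 · 17
329 = 7 · 47
Common: 7 = 7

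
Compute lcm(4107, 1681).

6903867

4107 = 3 · 37²; 1681 = 41²
max exponents: 3 · 37² · 41² = 6903867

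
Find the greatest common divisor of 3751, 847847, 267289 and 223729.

gcd(3751, 847847): 847847 = 226·3751 + 121; 3751 = 31·121 + 0 → 121
gcd(121, 267289): 267289 = 2209·121 + 0 → 121
gcd(121, 223729): 223729 = 1849·121 + 0 → 121

121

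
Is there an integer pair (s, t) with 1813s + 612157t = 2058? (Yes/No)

gcd(1813, 612157): 612157 = 337·1813 + 1176; 1813 = 1·1176 + 637; 1176 = 1·637 + 539; 637 = 1·539 + 98; 539 = 5·98 + 49; 98 = 2·49 + 0 → 49
49 divides 2058, so a solution exists.

Yes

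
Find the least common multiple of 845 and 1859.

9295

gcd first: 1859 = 2·845 + 169; 845 = 5·169 + 0 → gcd = 169
lcm = 845·1859/gcd = 1570855/169 = 9295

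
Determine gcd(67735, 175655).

95

Euclid: 175655 = 2·67735 + 40185; 67735 = 1·40185 + 27550; 40185 = 1·27550 + 12635; 27550 = 2·12635 + 2280; 12635 = 5·2280 + 1235; 2280 = 1·1235 + 1045; 1235 = 1·1045 + 190; 1045 = 5·190 + 95; 190 = 2·95 + 0. Last nonzero remainder: 95.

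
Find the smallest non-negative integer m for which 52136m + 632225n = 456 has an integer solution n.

8246

gcd(52136, 632225) = 19 (Euclid: 632225 = 12·52136 + 6593; 52136 = 7·6593 + 5985; 6593 = 1·5985 + 608; 5985 = 9·608 + 513; 608 = 1·513 + 95; 513 = 5·95 + 38; 95 = 2·38 + 19; 38 = 2·19 + 0), and 19 | 456.
Extended Euclid: 52136·(-13521) + 632225·(1115) = 19. Scale by 24: m₀ = -324504.
General solution m = m₀ + 33275t; reducing mod 33275 gives m = 8246 (and n = -680).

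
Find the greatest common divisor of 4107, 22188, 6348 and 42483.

4107 = 3 · 37²; 22188 = 2² · 3 · 43²; 6348 = 2² · 3 · 23²; 42483 = 3 · 7² · 17²
gcd takes min exponent of each prime: 3 = 3

3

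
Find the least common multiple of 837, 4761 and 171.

8412687

lcm(837, 4761) = 837·4761/gcd = 3984957/9 = 442773
lcm(442773, 171) = 442773·171/gcd = 75714183/9 = 8412687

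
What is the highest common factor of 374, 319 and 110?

374 = 2 · 11 · 17; 319 = 11 · 29; 110 = 2 · 5 · 11
gcd takes min exponent of each prime: 11 = 11

11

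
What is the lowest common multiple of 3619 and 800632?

413926744

3619 = 7 · 11 · 47; 800632 = 2³ · 7 · 17 · 29²
max exponents: 2³ · 7 · 11 · 17 · 29² · 47 = 413926744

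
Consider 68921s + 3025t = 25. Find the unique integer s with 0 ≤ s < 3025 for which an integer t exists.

Reduce mod 3025: 68921s ≡ 25 (mod 3025). With g = gcd(68921, 3025) = 1 dividing 25, divide through: 68921s ≡ 25 (mod 3025).
Since gcd(68921, 3025) = 1, s ≡ 25·(68921)⁻¹ ≡ 1975 (mod 3025). Smallest non-negative: 1975.

1975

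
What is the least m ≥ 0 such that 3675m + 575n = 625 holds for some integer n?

13

Euclid: 3675 = 6·575 + 225; 575 = 2·225 + 125; 225 = 1·125 + 100; 125 = 1·100 + 25; 100 = 4·25 + 0 → gcd = 25; 625 = 25·25.
Back-substitution yields 3675·(-5) + 575·(32) = 25, so one solution is m = -5·25 = -125, n = 32·25 = 800.
Solutions in m differ by 575/25 = 23; the one in [0, 23) is -125 mod 23 = 13.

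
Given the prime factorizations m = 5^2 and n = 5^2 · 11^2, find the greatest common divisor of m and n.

25

min exponent per shared prime: 5^2 = 25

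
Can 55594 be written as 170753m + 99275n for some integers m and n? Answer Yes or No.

Yes

gcd(170753, 99275): 170753 = 1·99275 + 71478; 99275 = 1·71478 + 27797; 71478 = 2·27797 + 15884; 27797 = 1·15884 + 11913; 15884 = 1·11913 + 3971; 11913 = 3·3971 + 0 → 3971
3971 divides 55594, so a solution exists.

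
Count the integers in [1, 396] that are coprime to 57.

57 = 3·19. Inclusion–exclusion on these primes:
396 − ⌊396/3⌋ − ⌊396/19⌋ + ⌊396/57⌋ = 250

250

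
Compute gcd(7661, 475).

1

Euclid: 7661 = 16·475 + 61; 475 = 7·61 + 48; 61 = 1·48 + 13; 48 = 3·13 + 9; 13 = 1·9 + 4; 9 = 2·4 + 1; 4 = 4·1 + 0. Last nonzero remainder: 1.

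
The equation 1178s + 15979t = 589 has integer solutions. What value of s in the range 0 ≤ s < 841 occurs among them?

421

Reduce mod 15979: 1178s ≡ 589 (mod 15979). With g = gcd(1178, 15979) = 19 dividing 589, divide through: 62s ≡ 31 (mod 841).
Since gcd(62, 841) = 1, s ≡ 31·(62)⁻¹ ≡ 421 (mod 841). Smallest non-negative: 421.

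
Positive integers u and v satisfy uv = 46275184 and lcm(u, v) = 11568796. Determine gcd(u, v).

From gcd × lcm = uv: gcd = 46275184 / 11568796 = 4.

4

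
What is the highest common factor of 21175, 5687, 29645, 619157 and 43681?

gcd(21175, 5687): 21175 = 3·5687 + 4114; 5687 = 1·4114 + 1573; 4114 = 2·1573 + 968; 1573 = 1·968 + 605; 968 = 1·605 + 363; 605 = 1·363 + 242; 363 = 1·242 + 121; 242 = 2·121 + 0 → 121
gcd(121, 29645): 29645 = 245·121 + 0 → 121
gcd(121, 619157): 619157 = 5117·121 + 0 → 121
gcd(121, 43681): 43681 = 361·121 + 0 → 121

121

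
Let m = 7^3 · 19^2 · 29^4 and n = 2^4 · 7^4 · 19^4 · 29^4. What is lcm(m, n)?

max exponent per prime: 2^4 · 7^4 · 19^4 · 29^4 = 3540939757593616

3540939757593616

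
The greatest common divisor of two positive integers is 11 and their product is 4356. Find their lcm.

Since gcd(a,b)·lcm(a,b) = ab, lcm = 4356/11 = 396.

396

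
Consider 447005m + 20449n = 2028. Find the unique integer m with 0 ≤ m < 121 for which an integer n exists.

Reduce mod 20449: 447005m ≡ 2028 (mod 20449). With g = gcd(447005, 20449) = 169 dividing 2028, divide through: 2645m ≡ 12 (mod 121).
Since gcd(2645, 121) = 1, m ≡ 12·(2645)⁻¹ ≡ 42 (mod 121). Smallest non-negative: 42.

42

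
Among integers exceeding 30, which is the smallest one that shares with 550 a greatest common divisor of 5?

35

550 = 5·110. Any x with gcd(x, 550) = 5 is a multiple of 5, say 5s, with s coprime to 110.
Need s > 30/5, so s ≥ 7. First s ≥ 7 with gcd(s, 110) = 1 is s = 7. Thus x = 5·7 = 35.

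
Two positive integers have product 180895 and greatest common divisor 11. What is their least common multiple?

For any two positive integers, gcd × lcm equals their product. Hence lcm = 180895 / 11 = 16445.

16445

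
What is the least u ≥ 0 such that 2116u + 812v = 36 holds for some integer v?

Euclid: 2116 = 2·812 + 492; 812 = 1·492 + 320; 492 = 1·320 + 172; 320 = 1·172 + 148; 172 = 1·148 + 24; 148 = 6·24 + 4; 24 = 6·4 + 0 → gcd = 4; 36 = 4·9.
Back-substitution yields 2116·(-33) + 812·(86) = 4, so one solution is u = -33·9 = -297, v = 86·9 = 774.
Solutions in u differ by 812/4 = 203; the one in [0, 203) is -297 mod 203 = 109.

109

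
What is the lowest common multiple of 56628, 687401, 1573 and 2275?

4330626300

56628 = 2² · 3² · 11² · 13; 687401 = 11² · 13 · 19 · 23; 1573 = 11² · 13; 2275 = 5² · 7 · 13
lcm takes max exponent of each prime: 2² · 3² · 5² · 7 · 11² · 13 · 19 · 23 = 4330626300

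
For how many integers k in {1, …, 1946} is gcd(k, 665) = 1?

Prime factors of 665: 5, 7, 19. Count integers ≤ 1946 divisible by none of them.
By inclusion–exclusion: 1946 − ⌊1946/5⌋ − ⌊1946/7⌋ − ⌊1946/19⌋ + ⌊1946/35⌋ + ⌊1946/95⌋ + ⌊1946/133⌋ − ⌊1946/665⌋ = 1264.

1264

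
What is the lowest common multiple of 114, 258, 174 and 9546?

5259846

lcm(114, 258) = 114·258/gcd = 29412/6 = 4902
lcm(4902, 174) = 4902·174/gcd = 852948/6 = 142158
lcm(142158, 9546) = 142158·9546/gcd = 1357040268/258 = 5259846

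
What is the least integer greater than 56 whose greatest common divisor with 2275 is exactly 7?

63

Multiples of 7 above 56: 7·9, 7·10, … . Need the cofactor coprime to 2275/7 = 325.
Checking s = 9, 10, … the first with gcd(s, 325) = 1 is s = 9, giving 63.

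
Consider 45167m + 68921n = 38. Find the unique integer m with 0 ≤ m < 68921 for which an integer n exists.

Reduce mod 68921: 45167m ≡ 38 (mod 68921). With g = gcd(45167, 68921) = 1 dividing 38, divide through: 45167m ≡ 38 (mod 68921).
Since gcd(45167, 68921) = 1, m ≡ 38·(45167)⁻¹ ≡ 34063 (mod 68921). Smallest non-negative: 34063.

34063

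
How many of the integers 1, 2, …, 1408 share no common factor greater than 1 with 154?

Prime factors of 154: 2, 7, 11. Count integers ≤ 1408 divisible by none of them.
By inclusion–exclusion: 1408 − ⌊1408/2⌋ − ⌊1408/7⌋ − ⌊1408/11⌋ + ⌊1408/14⌋ + ⌊1408/22⌋ + ⌊1408/77⌋ − ⌊1408/154⌋ = 548.

548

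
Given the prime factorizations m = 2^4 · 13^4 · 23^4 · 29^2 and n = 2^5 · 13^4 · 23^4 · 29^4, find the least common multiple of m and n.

180895066742722592

max exponent per prime: 2^5 · 13^4 · 23^4 · 29^4 = 180895066742722592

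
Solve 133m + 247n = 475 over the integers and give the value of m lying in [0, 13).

11

Reduce mod 247: 133m ≡ 475 (mod 247). With g = gcd(133, 247) = 19 dividing 475, divide through: 7m ≡ 25 (mod 13).
Since gcd(7, 13) = 1, m ≡ 25·(7)⁻¹ ≡ 11 (mod 13). Smallest non-negative: 11.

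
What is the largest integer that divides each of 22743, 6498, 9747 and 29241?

3249

gcd(22743, 6498): 22743 = 3·6498 + 3249; 6498 = 2·3249 + 0 → 3249
gcd(3249, 9747): 9747 = 3·3249 + 0 → 3249
gcd(3249, 29241): 29241 = 9·3249 + 0 → 3249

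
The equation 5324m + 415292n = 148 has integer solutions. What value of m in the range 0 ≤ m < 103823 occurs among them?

40952

Reduce mod 415292: 5324m ≡ 148 (mod 415292). With g = gcd(5324, 415292) = 4 dividing 148, divide through: 1331m ≡ 37 (mod 103823).
Since gcd(1331, 103823) = 1, m ≡ 37·(1331)⁻¹ ≡ 40952 (mod 103823). Smallest non-negative: 40952.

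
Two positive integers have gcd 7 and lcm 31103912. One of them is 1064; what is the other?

Using ab = gcd(a,b)·lcm(a,b) = 7·31103912 = 217727384, we get b = 217727384/1064 = 204631.

204631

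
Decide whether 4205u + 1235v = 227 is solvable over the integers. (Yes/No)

No

By Bézout, 4205u + 1235v = 227 has integer solutions iff gcd(4205, 1235) | 227.
Euclid: 4205 = 3·1235 + 500; 1235 = 2·500 + 235; 500 = 2·235 + 30; 235 = 7·30 + 25; 30 = 1·25 + 5; 25 = 5·5 + 0. gcd = 5; 227 mod 5 = 2. No.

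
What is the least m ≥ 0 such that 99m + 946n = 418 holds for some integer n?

Reduce mod 946: 99m ≡ 418 (mod 946). With g = gcd(99, 946) = 11 dividing 418, divide through: 9m ≡ 38 (mod 86).
Since gcd(9, 86) = 1, m ≡ 38·(9)⁻¹ ≡ 52 (mod 86). Smallest non-negative: 52.

52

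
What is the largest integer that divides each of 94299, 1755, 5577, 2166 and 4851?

gcd(94299, 1755): 94299 = 53·1755 + 1284; 1755 = 1·1284 + 471; 1284 = 2·471 + 342; 471 = 1·342 + 129; 342 = 2·129 + 84; 129 = 1·84 + 45; 84 = 1·45 + 39; 45 = 1·39 + 6; 39 = 6·6 + 3; 6 = 2·3 + 0 → 3
gcd(3, 5577): 5577 = 1859·3 + 0 → 3
gcd(3, 2166): 2166 = 722·3 + 0 → 3
gcd(3, 4851): 4851 = 1617·3 + 0 → 3

3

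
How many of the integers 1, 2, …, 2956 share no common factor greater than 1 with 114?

933

Prime factors of 114: 2, 3, 19. Count integers ≤ 2956 divisible by none of them.
By inclusion–exclusion: 2956 − ⌊2956/2⌋ − ⌊2956/3⌋ − ⌊2956/19⌋ + ⌊2956/6⌋ + ⌊2956/38⌋ + ⌊2956/57⌋ − ⌊2956/114⌋ = 933.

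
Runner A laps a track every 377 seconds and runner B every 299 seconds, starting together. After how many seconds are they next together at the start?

377 = 13 · 29; 299 = 13 · 23
max exponents: 13 · 23 · 29 = 8671

8671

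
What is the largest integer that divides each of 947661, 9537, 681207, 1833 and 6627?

3

947661 = 3 · 11 · 13 · 47²; 9537 = 3 · 11 · 17²; 681207 = 3 · 17 · 19² · 37; 1833 = 3 · 13 · 47; 6627 = 3 · 47²
gcd takes min exponent of each prime: 3 = 3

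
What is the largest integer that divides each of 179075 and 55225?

Euclid: 179075 = 3·55225 + 13400; 55225 = 4·13400 + 1625; 13400 = 8·1625 + 400; 1625 = 4·400 + 25; 400 = 16·25 + 0. Last nonzero remainder: 25.

25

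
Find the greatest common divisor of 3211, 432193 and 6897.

gcd(3211, 432193): 432193 = 134·3211 + 1919; 3211 = 1·1919 + 1292; 1919 = 1·1292 + 627; 1292 = 2·627 + 38; 627 = 16·38 + 19; 38 = 2·19 + 0 → 19
gcd(19, 6897): 6897 = 363·19 + 0 → 19

19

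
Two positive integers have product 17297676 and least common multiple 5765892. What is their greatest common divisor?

gcd·lcm = product, so gcd = 17297676/5765892 = 3.

3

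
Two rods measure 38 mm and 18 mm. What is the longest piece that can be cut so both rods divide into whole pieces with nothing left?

2

38 = 2 · 19
18 = 2 · 3²
Common: 2 = 2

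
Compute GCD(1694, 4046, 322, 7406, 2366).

14

gcd(1694, 4046): 4046 = 2·1694 + 658; 1694 = 2·658 + 378; 658 = 1·378 + 280; 378 = 1·280 + 98; 280 = 2·98 + 84; 98 = 1·84 + 14; 84 = 6·14 + 0 → 14
gcd(14, 322): 322 = 23·14 + 0 → 14
gcd(14, 7406): 7406 = 529·14 + 0 → 14
gcd(14, 2366): 2366 = 169·14 + 0 → 14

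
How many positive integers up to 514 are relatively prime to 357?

277

Prime factors of 357: 3, 7, 17. Count integers ≤ 514 divisible by none of them.
By inclusion–exclusion: 514 − ⌊514/3⌋ − ⌊514/7⌋ − ⌊514/17⌋ + ⌊514/21⌋ + ⌊514/51⌋ + ⌊514/119⌋ − ⌊514/357⌋ = 277.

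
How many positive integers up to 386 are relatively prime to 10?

10 = 2·5. Inclusion–exclusion on these primes:
386 − ⌊386/2⌋ − ⌊386/5⌋ + ⌊386/10⌋ = 154

154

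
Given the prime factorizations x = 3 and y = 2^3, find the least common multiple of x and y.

max exponent per prime: 2^3 · 3 = 24

24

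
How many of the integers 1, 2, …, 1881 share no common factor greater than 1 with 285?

950

285 = 3·5·19. Inclusion–exclusion on these primes:
1881 − ⌊1881/3⌋ − ⌊1881/5⌋ − ⌊1881/19⌋ + ⌊1881/15⌋ + ⌊1881/57⌋ + ⌊1881/95⌋ − ⌊1881/285⌋ = 950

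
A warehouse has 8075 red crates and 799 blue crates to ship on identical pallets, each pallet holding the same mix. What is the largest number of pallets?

17

8075 = 5² · 17 · 19
799 = 17 · 47
Common: 17 = 17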